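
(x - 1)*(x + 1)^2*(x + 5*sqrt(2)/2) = x^4 + x^3 + 5*sqrt(2)*x^3/2 - x^2 + 5*sqrt(2)*x^2/2 - 5*sqrt(2)*x/2 - x - 5*sqrt(2)/2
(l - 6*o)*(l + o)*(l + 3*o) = l^3 - 2*l^2*o - 21*l*o^2 - 18*o^3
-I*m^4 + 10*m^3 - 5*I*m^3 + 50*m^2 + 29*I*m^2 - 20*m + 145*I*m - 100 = (m + 5)*(m + 4*I)*(m + 5*I)*(-I*m + 1)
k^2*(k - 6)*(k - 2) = k^4 - 8*k^3 + 12*k^2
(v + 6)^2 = v^2 + 12*v + 36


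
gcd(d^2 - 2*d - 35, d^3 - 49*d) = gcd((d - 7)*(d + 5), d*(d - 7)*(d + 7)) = d - 7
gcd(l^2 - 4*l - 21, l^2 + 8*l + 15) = l + 3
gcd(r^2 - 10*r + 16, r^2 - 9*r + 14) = r - 2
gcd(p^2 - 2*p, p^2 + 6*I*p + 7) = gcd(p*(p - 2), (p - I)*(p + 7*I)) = 1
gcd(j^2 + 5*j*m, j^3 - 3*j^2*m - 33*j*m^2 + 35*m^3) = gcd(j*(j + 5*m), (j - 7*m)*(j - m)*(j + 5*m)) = j + 5*m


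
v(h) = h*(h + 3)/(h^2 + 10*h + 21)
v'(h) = h*(-2*h - 10)*(h + 3)/(h^2 + 10*h + 21)^2 + h/(h^2 + 10*h + 21) + (h + 3)/(h^2 + 10*h + 21)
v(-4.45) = -1.75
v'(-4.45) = 1.08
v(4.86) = 0.41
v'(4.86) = 0.05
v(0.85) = 0.11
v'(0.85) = 0.11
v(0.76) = 0.10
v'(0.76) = 0.12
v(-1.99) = -0.40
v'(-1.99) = 0.28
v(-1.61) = -0.30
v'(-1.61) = 0.24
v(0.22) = 0.03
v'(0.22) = 0.13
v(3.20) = 0.31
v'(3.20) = 0.07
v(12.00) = 0.63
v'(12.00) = 0.02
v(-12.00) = 2.40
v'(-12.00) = 0.28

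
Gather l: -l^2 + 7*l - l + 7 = -l^2 + 6*l + 7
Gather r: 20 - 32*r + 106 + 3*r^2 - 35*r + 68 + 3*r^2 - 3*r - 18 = 6*r^2 - 70*r + 176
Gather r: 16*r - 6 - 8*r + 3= 8*r - 3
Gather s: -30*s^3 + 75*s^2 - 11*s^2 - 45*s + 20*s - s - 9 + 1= -30*s^3 + 64*s^2 - 26*s - 8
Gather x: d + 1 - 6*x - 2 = d - 6*x - 1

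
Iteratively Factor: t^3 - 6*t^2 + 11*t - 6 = (t - 2)*(t^2 - 4*t + 3) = (t - 2)*(t - 1)*(t - 3)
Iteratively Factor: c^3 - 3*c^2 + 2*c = (c - 1)*(c^2 - 2*c) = c*(c - 1)*(c - 2)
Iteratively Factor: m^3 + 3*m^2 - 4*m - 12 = (m + 3)*(m^2 - 4) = (m - 2)*(m + 3)*(m + 2)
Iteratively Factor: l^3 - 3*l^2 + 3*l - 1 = (l - 1)*(l^2 - 2*l + 1) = (l - 1)^2*(l - 1)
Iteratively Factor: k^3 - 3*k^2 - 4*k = (k)*(k^2 - 3*k - 4) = k*(k - 4)*(k + 1)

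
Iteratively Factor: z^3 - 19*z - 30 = (z + 2)*(z^2 - 2*z - 15) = (z + 2)*(z + 3)*(z - 5)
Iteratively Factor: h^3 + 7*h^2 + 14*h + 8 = (h + 2)*(h^2 + 5*h + 4) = (h + 2)*(h + 4)*(h + 1)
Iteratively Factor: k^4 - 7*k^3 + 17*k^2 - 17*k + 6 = (k - 1)*(k^3 - 6*k^2 + 11*k - 6) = (k - 3)*(k - 1)*(k^2 - 3*k + 2) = (k - 3)*(k - 2)*(k - 1)*(k - 1)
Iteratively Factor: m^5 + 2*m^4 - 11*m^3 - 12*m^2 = (m)*(m^4 + 2*m^3 - 11*m^2 - 12*m) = m*(m - 3)*(m^3 + 5*m^2 + 4*m) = m*(m - 3)*(m + 1)*(m^2 + 4*m) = m^2*(m - 3)*(m + 1)*(m + 4)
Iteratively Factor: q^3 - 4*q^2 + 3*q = (q - 1)*(q^2 - 3*q) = (q - 3)*(q - 1)*(q)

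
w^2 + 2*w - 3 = (w - 1)*(w + 3)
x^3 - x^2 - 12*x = x*(x - 4)*(x + 3)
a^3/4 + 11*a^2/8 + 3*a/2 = a*(a/4 + 1)*(a + 3/2)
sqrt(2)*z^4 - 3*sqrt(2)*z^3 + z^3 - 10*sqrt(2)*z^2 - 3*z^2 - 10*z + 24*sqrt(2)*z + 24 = (z - 4)*(z - 2)*(z + 3)*(sqrt(2)*z + 1)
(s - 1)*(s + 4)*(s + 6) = s^3 + 9*s^2 + 14*s - 24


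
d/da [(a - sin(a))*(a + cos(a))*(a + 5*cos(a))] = -(a - sin(a))*(a + cos(a))*(5*sin(a) - 1) - (a - sin(a))*(a + 5*cos(a))*(sin(a) - 1) - (a + cos(a))*(a + 5*cos(a))*(cos(a) - 1)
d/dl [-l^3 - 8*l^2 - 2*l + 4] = -3*l^2 - 16*l - 2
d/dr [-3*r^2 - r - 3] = -6*r - 1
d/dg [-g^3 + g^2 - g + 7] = -3*g^2 + 2*g - 1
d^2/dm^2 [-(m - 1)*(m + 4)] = -2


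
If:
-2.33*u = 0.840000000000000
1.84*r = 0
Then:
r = 0.00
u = -0.36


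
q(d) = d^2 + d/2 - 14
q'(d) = 2*d + 1/2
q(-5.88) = 17.63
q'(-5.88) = -11.26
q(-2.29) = -9.90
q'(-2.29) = -4.08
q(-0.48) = -14.01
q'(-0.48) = -0.46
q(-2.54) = -8.82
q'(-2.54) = -4.58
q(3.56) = 0.45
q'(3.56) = 7.62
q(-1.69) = -11.99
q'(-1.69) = -2.88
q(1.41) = -11.31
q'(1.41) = 3.32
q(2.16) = -8.25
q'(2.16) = 4.82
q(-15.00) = 203.50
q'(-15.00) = -29.50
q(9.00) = 71.50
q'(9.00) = 18.50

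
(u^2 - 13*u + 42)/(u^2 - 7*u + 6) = (u - 7)/(u - 1)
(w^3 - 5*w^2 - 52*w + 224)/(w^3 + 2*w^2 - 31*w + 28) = (w - 8)/(w - 1)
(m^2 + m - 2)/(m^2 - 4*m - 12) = (m - 1)/(m - 6)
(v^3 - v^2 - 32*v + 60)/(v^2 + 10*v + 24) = (v^2 - 7*v + 10)/(v + 4)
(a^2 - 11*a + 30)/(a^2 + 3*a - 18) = (a^2 - 11*a + 30)/(a^2 + 3*a - 18)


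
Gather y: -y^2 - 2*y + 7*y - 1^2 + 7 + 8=-y^2 + 5*y + 14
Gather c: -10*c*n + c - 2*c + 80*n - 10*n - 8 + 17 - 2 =c*(-10*n - 1) + 70*n + 7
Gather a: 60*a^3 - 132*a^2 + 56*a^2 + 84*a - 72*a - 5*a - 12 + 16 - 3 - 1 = 60*a^3 - 76*a^2 + 7*a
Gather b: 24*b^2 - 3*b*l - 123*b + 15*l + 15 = 24*b^2 + b*(-3*l - 123) + 15*l + 15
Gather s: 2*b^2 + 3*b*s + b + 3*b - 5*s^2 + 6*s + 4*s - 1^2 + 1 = 2*b^2 + 4*b - 5*s^2 + s*(3*b + 10)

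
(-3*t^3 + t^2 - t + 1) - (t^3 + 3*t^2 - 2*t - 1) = -4*t^3 - 2*t^2 + t + 2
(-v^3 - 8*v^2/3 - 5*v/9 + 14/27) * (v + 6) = -v^4 - 26*v^3/3 - 149*v^2/9 - 76*v/27 + 28/9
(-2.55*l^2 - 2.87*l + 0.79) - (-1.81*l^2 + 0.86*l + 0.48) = -0.74*l^2 - 3.73*l + 0.31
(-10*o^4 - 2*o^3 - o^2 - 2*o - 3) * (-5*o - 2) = 50*o^5 + 30*o^4 + 9*o^3 + 12*o^2 + 19*o + 6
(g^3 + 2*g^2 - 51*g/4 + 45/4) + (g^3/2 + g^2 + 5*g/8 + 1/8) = 3*g^3/2 + 3*g^2 - 97*g/8 + 91/8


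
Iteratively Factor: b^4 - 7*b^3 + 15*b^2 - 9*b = (b)*(b^3 - 7*b^2 + 15*b - 9) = b*(b - 1)*(b^2 - 6*b + 9) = b*(b - 3)*(b - 1)*(b - 3)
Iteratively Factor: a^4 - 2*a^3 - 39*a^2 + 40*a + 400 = (a + 4)*(a^3 - 6*a^2 - 15*a + 100) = (a + 4)^2*(a^2 - 10*a + 25) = (a - 5)*(a + 4)^2*(a - 5)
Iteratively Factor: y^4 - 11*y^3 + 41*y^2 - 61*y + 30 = (y - 3)*(y^3 - 8*y^2 + 17*y - 10) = (y - 3)*(y - 1)*(y^2 - 7*y + 10) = (y - 3)*(y - 2)*(y - 1)*(y - 5)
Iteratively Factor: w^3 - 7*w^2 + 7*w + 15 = (w - 3)*(w^2 - 4*w - 5) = (w - 3)*(w + 1)*(w - 5)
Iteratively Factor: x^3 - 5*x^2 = (x)*(x^2 - 5*x) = x*(x - 5)*(x)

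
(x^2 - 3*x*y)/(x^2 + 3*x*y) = (x - 3*y)/(x + 3*y)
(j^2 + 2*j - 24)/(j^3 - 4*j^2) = (j + 6)/j^2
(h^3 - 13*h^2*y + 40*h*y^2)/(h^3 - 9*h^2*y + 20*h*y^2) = (-h + 8*y)/(-h + 4*y)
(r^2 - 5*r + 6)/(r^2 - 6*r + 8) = (r - 3)/(r - 4)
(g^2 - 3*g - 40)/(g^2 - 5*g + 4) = (g^2 - 3*g - 40)/(g^2 - 5*g + 4)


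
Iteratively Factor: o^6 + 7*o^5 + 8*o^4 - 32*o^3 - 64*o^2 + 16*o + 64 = (o + 2)*(o^5 + 5*o^4 - 2*o^3 - 28*o^2 - 8*o + 32) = (o - 1)*(o + 2)*(o^4 + 6*o^3 + 4*o^2 - 24*o - 32) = (o - 2)*(o - 1)*(o + 2)*(o^3 + 8*o^2 + 20*o + 16) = (o - 2)*(o - 1)*(o + 2)^2*(o^2 + 6*o + 8) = (o - 2)*(o - 1)*(o + 2)^3*(o + 4)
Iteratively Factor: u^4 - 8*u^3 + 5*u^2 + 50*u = (u - 5)*(u^3 - 3*u^2 - 10*u) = u*(u - 5)*(u^2 - 3*u - 10) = u*(u - 5)*(u + 2)*(u - 5)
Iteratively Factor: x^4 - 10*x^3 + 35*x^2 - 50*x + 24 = (x - 3)*(x^3 - 7*x^2 + 14*x - 8) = (x - 3)*(x - 1)*(x^2 - 6*x + 8) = (x - 3)*(x - 2)*(x - 1)*(x - 4)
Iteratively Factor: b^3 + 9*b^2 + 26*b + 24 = (b + 3)*(b^2 + 6*b + 8) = (b + 3)*(b + 4)*(b + 2)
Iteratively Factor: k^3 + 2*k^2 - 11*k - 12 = (k + 4)*(k^2 - 2*k - 3) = (k + 1)*(k + 4)*(k - 3)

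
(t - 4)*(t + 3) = t^2 - t - 12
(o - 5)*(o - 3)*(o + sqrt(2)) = o^3 - 8*o^2 + sqrt(2)*o^2 - 8*sqrt(2)*o + 15*o + 15*sqrt(2)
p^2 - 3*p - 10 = (p - 5)*(p + 2)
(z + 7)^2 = z^2 + 14*z + 49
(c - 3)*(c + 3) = c^2 - 9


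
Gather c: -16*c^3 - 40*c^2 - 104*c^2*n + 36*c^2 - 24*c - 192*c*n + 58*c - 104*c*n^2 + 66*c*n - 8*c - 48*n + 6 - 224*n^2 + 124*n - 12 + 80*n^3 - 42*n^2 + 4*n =-16*c^3 + c^2*(-104*n - 4) + c*(-104*n^2 - 126*n + 26) + 80*n^3 - 266*n^2 + 80*n - 6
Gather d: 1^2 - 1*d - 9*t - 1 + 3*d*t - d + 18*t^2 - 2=d*(3*t - 2) + 18*t^2 - 9*t - 2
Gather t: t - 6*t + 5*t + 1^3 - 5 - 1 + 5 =0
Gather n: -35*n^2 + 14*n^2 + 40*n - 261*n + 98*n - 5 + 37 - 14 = -21*n^2 - 123*n + 18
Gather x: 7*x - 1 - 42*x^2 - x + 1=-42*x^2 + 6*x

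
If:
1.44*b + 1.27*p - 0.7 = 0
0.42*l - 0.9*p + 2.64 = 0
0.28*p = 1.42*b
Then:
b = 0.09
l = -5.32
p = 0.45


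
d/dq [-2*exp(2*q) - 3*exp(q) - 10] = (-4*exp(q) - 3)*exp(q)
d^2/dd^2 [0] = 0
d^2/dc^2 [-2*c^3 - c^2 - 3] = -12*c - 2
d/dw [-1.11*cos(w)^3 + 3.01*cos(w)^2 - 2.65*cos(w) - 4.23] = (3.33*cos(w)^2 - 6.02*cos(w) + 2.65)*sin(w)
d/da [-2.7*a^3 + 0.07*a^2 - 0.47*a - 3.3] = -8.1*a^2 + 0.14*a - 0.47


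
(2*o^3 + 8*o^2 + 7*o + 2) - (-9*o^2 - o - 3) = 2*o^3 + 17*o^2 + 8*o + 5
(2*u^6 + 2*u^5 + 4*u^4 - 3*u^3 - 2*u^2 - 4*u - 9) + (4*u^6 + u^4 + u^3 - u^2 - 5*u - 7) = 6*u^6 + 2*u^5 + 5*u^4 - 2*u^3 - 3*u^2 - 9*u - 16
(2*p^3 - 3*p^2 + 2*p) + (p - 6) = 2*p^3 - 3*p^2 + 3*p - 6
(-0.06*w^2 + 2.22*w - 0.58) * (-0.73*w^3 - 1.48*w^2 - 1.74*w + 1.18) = 0.0438*w^5 - 1.5318*w^4 - 2.7578*w^3 - 3.0752*w^2 + 3.6288*w - 0.6844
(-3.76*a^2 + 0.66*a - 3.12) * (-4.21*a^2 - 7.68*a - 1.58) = 15.8296*a^4 + 26.0982*a^3 + 14.0072*a^2 + 22.9188*a + 4.9296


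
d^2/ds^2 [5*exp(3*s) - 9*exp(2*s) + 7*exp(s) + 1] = (45*exp(2*s) - 36*exp(s) + 7)*exp(s)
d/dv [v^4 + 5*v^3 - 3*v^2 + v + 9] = 4*v^3 + 15*v^2 - 6*v + 1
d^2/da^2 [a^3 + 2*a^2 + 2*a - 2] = 6*a + 4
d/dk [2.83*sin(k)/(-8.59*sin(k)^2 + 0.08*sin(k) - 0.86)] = (24.3097*sin(k)^2 - 2.4338)*cos(k)/(73.7881*sin(k)^4 - 1.3744*sin(k)^3 + 14.7812*sin(k)^2 - 0.1376*sin(k) + 0.7396)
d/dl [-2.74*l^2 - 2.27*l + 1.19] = -5.48*l - 2.27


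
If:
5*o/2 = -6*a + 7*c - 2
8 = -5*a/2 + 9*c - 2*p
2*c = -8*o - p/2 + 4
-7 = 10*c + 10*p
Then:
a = 3949/15145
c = 19969/30290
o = 6363/15145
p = -20586/15145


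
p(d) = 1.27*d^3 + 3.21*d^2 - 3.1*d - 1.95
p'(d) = 3.81*d^2 + 6.42*d - 3.1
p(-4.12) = -23.51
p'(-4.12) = 35.12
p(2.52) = 30.95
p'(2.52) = 37.27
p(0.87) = -1.38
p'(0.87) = 5.37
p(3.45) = 77.71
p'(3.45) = 64.40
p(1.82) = 10.70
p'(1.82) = 21.20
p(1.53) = 5.37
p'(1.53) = 15.64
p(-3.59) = -8.21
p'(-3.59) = 22.96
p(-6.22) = -164.09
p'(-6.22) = 104.37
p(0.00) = -1.95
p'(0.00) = -3.10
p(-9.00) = -639.87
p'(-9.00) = 247.73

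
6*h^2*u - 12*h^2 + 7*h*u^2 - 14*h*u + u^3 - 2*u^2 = (h + u)*(6*h + u)*(u - 2)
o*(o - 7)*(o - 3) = o^3 - 10*o^2 + 21*o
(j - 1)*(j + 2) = j^2 + j - 2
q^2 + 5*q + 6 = (q + 2)*(q + 3)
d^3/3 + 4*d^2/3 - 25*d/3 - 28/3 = (d/3 + 1/3)*(d - 4)*(d + 7)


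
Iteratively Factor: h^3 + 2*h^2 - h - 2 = (h + 1)*(h^2 + h - 2) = (h - 1)*(h + 1)*(h + 2)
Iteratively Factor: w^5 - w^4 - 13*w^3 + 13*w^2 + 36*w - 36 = (w + 2)*(w^4 - 3*w^3 - 7*w^2 + 27*w - 18) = (w - 2)*(w + 2)*(w^3 - w^2 - 9*w + 9) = (w - 3)*(w - 2)*(w + 2)*(w^2 + 2*w - 3) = (w - 3)*(w - 2)*(w - 1)*(w + 2)*(w + 3)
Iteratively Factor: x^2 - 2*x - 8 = (x + 2)*(x - 4)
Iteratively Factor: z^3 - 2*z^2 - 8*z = (z - 4)*(z^2 + 2*z) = z*(z - 4)*(z + 2)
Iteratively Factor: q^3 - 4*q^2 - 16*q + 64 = (q - 4)*(q^2 - 16) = (q - 4)*(q + 4)*(q - 4)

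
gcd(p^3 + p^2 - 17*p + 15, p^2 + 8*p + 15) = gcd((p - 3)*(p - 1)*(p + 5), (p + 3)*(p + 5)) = p + 5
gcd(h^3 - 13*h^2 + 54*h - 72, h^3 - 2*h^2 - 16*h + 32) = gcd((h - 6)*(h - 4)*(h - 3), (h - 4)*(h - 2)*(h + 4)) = h - 4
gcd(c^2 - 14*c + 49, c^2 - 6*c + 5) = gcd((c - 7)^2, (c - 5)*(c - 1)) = 1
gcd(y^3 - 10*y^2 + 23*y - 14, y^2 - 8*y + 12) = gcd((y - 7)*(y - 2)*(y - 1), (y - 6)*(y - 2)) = y - 2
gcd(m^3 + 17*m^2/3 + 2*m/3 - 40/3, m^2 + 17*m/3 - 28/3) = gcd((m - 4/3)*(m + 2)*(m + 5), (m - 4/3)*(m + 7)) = m - 4/3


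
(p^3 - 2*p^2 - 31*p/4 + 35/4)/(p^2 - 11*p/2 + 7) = (2*p^2 + 3*p - 5)/(2*(p - 2))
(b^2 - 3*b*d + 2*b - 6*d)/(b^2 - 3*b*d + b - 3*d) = (b + 2)/(b + 1)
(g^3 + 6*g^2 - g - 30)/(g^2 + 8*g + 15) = g - 2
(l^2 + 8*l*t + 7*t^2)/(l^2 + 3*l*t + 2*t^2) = (l + 7*t)/(l + 2*t)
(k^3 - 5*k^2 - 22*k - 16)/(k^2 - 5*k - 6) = (k^2 - 6*k - 16)/(k - 6)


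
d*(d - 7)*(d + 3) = d^3 - 4*d^2 - 21*d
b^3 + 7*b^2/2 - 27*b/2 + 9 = (b - 3/2)*(b - 1)*(b + 6)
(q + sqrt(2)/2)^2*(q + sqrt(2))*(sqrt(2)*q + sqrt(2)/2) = sqrt(2)*q^4 + sqrt(2)*q^3/2 + 4*q^3 + 2*q^2 + 5*sqrt(2)*q^2/2 + q + 5*sqrt(2)*q/4 + 1/2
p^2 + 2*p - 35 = (p - 5)*(p + 7)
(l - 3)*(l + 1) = l^2 - 2*l - 3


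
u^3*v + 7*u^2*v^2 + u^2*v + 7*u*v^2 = u*(u + 7*v)*(u*v + v)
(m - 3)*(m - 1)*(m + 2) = m^3 - 2*m^2 - 5*m + 6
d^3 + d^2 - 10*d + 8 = (d - 2)*(d - 1)*(d + 4)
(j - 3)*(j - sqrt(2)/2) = j^2 - 3*j - sqrt(2)*j/2 + 3*sqrt(2)/2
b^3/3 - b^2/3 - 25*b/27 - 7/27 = (b/3 + 1/3)*(b - 7/3)*(b + 1/3)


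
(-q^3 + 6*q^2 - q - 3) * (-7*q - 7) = 7*q^4 - 35*q^3 - 35*q^2 + 28*q + 21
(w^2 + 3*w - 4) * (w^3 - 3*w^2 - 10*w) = w^5 - 23*w^3 - 18*w^2 + 40*w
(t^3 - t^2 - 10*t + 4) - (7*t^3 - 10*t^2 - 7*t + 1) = -6*t^3 + 9*t^2 - 3*t + 3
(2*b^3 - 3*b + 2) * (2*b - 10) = 4*b^4 - 20*b^3 - 6*b^2 + 34*b - 20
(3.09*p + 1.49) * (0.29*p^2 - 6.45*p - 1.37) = 0.8961*p^3 - 19.4984*p^2 - 13.8438*p - 2.0413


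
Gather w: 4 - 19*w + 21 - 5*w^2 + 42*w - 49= -5*w^2 + 23*w - 24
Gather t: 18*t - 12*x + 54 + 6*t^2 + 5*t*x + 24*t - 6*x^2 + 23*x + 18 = 6*t^2 + t*(5*x + 42) - 6*x^2 + 11*x + 72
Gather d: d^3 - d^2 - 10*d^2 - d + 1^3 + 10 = d^3 - 11*d^2 - d + 11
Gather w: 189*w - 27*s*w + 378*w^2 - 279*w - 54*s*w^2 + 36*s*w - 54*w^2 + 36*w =w^2*(324 - 54*s) + w*(9*s - 54)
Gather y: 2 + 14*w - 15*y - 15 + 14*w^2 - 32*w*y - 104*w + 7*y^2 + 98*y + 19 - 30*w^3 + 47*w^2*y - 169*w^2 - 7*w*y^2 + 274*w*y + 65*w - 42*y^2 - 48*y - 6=-30*w^3 - 155*w^2 - 25*w + y^2*(-7*w - 35) + y*(47*w^2 + 242*w + 35)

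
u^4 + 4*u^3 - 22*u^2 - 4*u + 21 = (u - 3)*(u - 1)*(u + 1)*(u + 7)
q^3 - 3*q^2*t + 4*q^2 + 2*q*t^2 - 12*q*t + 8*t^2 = (q + 4)*(q - 2*t)*(q - t)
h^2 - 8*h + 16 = (h - 4)^2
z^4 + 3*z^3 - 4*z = z*(z - 1)*(z + 2)^2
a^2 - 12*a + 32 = (a - 8)*(a - 4)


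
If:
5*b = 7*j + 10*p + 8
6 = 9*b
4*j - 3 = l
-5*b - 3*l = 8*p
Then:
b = 2/3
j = 47/32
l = 23/8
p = -287/192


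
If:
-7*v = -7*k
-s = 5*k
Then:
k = v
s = -5*v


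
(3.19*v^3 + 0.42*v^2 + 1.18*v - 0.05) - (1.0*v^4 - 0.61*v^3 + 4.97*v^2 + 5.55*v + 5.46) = -1.0*v^4 + 3.8*v^3 - 4.55*v^2 - 4.37*v - 5.51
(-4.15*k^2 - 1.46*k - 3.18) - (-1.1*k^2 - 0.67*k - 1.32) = -3.05*k^2 - 0.79*k - 1.86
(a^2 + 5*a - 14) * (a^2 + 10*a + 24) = a^4 + 15*a^3 + 60*a^2 - 20*a - 336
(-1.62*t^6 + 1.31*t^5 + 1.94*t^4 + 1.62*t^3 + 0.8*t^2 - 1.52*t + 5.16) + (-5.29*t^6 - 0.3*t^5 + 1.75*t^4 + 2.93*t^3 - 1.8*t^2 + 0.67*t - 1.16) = -6.91*t^6 + 1.01*t^5 + 3.69*t^4 + 4.55*t^3 - 1.0*t^2 - 0.85*t + 4.0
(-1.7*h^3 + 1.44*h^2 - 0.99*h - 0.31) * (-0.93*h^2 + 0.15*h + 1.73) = 1.581*h^5 - 1.5942*h^4 - 1.8043*h^3 + 2.631*h^2 - 1.7592*h - 0.5363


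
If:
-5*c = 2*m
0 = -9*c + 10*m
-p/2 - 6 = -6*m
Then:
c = 0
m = 0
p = -12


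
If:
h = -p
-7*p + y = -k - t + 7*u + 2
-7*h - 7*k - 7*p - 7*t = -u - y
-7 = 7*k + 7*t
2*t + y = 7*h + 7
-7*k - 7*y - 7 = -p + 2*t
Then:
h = -1154/397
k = 1616/397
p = 1154/397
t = -2013/397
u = -1506/397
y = -1273/397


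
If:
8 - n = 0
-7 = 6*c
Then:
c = -7/6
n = 8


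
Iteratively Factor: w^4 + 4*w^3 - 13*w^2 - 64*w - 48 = (w - 4)*(w^3 + 8*w^2 + 19*w + 12) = (w - 4)*(w + 4)*(w^2 + 4*w + 3) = (w - 4)*(w + 1)*(w + 4)*(w + 3)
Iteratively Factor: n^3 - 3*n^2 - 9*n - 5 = (n - 5)*(n^2 + 2*n + 1) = (n - 5)*(n + 1)*(n + 1)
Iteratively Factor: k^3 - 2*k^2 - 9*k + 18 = (k + 3)*(k^2 - 5*k + 6) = (k - 2)*(k + 3)*(k - 3)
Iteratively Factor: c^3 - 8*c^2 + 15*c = (c - 5)*(c^2 - 3*c) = (c - 5)*(c - 3)*(c)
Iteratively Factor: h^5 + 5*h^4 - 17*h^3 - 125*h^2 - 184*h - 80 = (h + 4)*(h^4 + h^3 - 21*h^2 - 41*h - 20) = (h + 1)*(h + 4)*(h^3 - 21*h - 20) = (h + 1)^2*(h + 4)*(h^2 - h - 20) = (h + 1)^2*(h + 4)^2*(h - 5)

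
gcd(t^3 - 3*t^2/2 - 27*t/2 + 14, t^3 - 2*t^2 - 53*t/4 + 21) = t^2 - t/2 - 14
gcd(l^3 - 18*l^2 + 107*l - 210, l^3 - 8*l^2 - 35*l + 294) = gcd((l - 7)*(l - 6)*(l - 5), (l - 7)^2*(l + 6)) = l - 7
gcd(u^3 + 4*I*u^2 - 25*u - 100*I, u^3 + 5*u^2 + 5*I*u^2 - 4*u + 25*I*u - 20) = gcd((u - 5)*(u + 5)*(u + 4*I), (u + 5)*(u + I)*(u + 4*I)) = u^2 + u*(5 + 4*I) + 20*I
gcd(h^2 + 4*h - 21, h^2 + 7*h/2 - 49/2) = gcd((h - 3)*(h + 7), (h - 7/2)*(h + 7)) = h + 7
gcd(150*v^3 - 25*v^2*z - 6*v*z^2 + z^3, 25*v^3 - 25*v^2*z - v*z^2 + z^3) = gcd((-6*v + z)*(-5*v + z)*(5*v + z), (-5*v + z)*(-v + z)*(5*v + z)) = -25*v^2 + z^2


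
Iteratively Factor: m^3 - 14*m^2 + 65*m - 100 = (m - 5)*(m^2 - 9*m + 20) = (m - 5)*(m - 4)*(m - 5)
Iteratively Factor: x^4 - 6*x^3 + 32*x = (x + 2)*(x^3 - 8*x^2 + 16*x) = (x - 4)*(x + 2)*(x^2 - 4*x) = (x - 4)^2*(x + 2)*(x)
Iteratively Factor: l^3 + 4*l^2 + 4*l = (l + 2)*(l^2 + 2*l) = (l + 2)^2*(l)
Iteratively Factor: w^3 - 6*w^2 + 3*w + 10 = (w - 2)*(w^2 - 4*w - 5) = (w - 2)*(w + 1)*(w - 5)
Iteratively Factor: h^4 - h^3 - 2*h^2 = (h - 2)*(h^3 + h^2) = h*(h - 2)*(h^2 + h) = h^2*(h - 2)*(h + 1)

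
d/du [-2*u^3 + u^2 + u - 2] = -6*u^2 + 2*u + 1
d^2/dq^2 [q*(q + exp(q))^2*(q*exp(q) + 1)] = q^4*exp(q) + 8*q^3*exp(2*q) + 8*q^3*exp(q) + 9*q^2*exp(3*q) + 24*q^2*exp(2*q) + 14*q^2*exp(q) + 12*q*exp(3*q) + 16*q*exp(2*q) + 8*q*exp(q) + 6*q + 2*exp(3*q) + 4*exp(2*q) + 4*exp(q)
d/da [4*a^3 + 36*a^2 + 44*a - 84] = 12*a^2 + 72*a + 44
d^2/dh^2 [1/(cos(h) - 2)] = (sin(h)^2 - 2*cos(h) + 1)/(cos(h) - 2)^3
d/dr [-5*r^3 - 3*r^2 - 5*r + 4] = -15*r^2 - 6*r - 5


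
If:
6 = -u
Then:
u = -6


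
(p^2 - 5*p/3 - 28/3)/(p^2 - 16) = (p + 7/3)/(p + 4)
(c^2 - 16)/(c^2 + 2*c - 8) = (c - 4)/(c - 2)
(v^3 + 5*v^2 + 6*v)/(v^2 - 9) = v*(v + 2)/(v - 3)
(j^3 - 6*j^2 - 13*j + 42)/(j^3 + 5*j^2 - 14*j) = (j^2 - 4*j - 21)/(j*(j + 7))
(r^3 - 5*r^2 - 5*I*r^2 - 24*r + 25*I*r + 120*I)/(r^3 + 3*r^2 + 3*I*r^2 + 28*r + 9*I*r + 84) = (r^2 - r*(8 + 5*I) + 40*I)/(r^2 + 3*I*r + 28)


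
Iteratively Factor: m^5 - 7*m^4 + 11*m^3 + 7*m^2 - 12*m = (m)*(m^4 - 7*m^3 + 11*m^2 + 7*m - 12) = m*(m - 4)*(m^3 - 3*m^2 - m + 3) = m*(m - 4)*(m + 1)*(m^2 - 4*m + 3) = m*(m - 4)*(m - 3)*(m + 1)*(m - 1)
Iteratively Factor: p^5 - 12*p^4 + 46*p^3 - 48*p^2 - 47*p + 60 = (p - 4)*(p^4 - 8*p^3 + 14*p^2 + 8*p - 15) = (p - 4)*(p + 1)*(p^3 - 9*p^2 + 23*p - 15) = (p - 4)*(p - 1)*(p + 1)*(p^2 - 8*p + 15) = (p - 5)*(p - 4)*(p - 1)*(p + 1)*(p - 3)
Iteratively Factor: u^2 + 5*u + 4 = (u + 4)*(u + 1)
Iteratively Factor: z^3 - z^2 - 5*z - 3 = (z - 3)*(z^2 + 2*z + 1) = (z - 3)*(z + 1)*(z + 1)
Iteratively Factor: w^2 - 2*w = (w)*(w - 2)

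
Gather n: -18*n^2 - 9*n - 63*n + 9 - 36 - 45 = -18*n^2 - 72*n - 72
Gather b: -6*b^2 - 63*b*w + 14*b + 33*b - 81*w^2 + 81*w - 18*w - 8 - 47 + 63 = -6*b^2 + b*(47 - 63*w) - 81*w^2 + 63*w + 8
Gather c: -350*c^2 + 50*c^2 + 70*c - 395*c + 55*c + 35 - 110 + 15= -300*c^2 - 270*c - 60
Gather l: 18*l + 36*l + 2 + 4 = 54*l + 6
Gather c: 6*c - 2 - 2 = 6*c - 4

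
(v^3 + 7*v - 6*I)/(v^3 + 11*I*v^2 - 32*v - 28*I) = (v^3 + 7*v - 6*I)/(v^3 + 11*I*v^2 - 32*v - 28*I)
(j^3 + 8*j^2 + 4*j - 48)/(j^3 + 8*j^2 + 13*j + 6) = (j^2 + 2*j - 8)/(j^2 + 2*j + 1)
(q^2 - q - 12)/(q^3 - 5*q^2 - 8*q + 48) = 1/(q - 4)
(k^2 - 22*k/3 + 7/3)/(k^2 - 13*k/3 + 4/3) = (k - 7)/(k - 4)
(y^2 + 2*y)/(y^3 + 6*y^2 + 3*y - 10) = y/(y^2 + 4*y - 5)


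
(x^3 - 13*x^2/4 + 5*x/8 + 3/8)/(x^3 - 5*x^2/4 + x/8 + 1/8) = (x - 3)/(x - 1)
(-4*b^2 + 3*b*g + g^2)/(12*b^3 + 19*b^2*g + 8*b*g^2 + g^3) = (-b + g)/(3*b^2 + 4*b*g + g^2)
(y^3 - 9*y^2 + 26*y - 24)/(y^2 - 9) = (y^2 - 6*y + 8)/(y + 3)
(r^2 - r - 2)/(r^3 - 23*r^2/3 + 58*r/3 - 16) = 3*(r + 1)/(3*r^2 - 17*r + 24)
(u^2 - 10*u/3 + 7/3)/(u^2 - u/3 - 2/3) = (3*u - 7)/(3*u + 2)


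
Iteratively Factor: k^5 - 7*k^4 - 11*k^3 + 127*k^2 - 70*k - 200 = (k - 2)*(k^4 - 5*k^3 - 21*k^2 + 85*k + 100) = (k - 2)*(k + 1)*(k^3 - 6*k^2 - 15*k + 100) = (k - 5)*(k - 2)*(k + 1)*(k^2 - k - 20) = (k - 5)*(k - 2)*(k + 1)*(k + 4)*(k - 5)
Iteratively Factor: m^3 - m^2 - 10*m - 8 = (m - 4)*(m^2 + 3*m + 2) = (m - 4)*(m + 2)*(m + 1)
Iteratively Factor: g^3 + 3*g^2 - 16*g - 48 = (g + 3)*(g^2 - 16) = (g - 4)*(g + 3)*(g + 4)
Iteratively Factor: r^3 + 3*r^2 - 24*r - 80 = (r - 5)*(r^2 + 8*r + 16) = (r - 5)*(r + 4)*(r + 4)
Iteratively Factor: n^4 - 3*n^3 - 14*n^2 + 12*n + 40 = (n - 2)*(n^3 - n^2 - 16*n - 20) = (n - 2)*(n + 2)*(n^2 - 3*n - 10) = (n - 5)*(n - 2)*(n + 2)*(n + 2)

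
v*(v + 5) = v^2 + 5*v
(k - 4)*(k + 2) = k^2 - 2*k - 8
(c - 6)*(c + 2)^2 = c^3 - 2*c^2 - 20*c - 24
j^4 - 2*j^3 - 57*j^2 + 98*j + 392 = (j - 7)*(j - 4)*(j + 2)*(j + 7)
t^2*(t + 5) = t^3 + 5*t^2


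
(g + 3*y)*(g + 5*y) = g^2 + 8*g*y + 15*y^2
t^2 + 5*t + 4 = (t + 1)*(t + 4)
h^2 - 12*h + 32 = (h - 8)*(h - 4)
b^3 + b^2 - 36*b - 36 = (b - 6)*(b + 1)*(b + 6)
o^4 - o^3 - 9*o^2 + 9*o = o*(o - 3)*(o - 1)*(o + 3)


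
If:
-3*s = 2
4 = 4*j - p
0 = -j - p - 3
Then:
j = 1/5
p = -16/5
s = -2/3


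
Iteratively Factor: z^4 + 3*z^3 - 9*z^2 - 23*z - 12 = (z + 1)*(z^3 + 2*z^2 - 11*z - 12) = (z - 3)*(z + 1)*(z^2 + 5*z + 4) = (z - 3)*(z + 1)^2*(z + 4)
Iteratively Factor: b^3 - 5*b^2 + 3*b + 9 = (b - 3)*(b^2 - 2*b - 3) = (b - 3)^2*(b + 1)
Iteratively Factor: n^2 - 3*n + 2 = (n - 2)*(n - 1)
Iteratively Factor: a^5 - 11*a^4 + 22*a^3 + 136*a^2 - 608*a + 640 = (a + 4)*(a^4 - 15*a^3 + 82*a^2 - 192*a + 160) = (a - 5)*(a + 4)*(a^3 - 10*a^2 + 32*a - 32) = (a - 5)*(a - 4)*(a + 4)*(a^2 - 6*a + 8) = (a - 5)*(a - 4)*(a - 2)*(a + 4)*(a - 4)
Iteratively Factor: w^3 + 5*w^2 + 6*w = (w + 3)*(w^2 + 2*w) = (w + 2)*(w + 3)*(w)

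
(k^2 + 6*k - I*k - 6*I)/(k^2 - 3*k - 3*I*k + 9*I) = (k^2 + k*(6 - I) - 6*I)/(k^2 - 3*k*(1 + I) + 9*I)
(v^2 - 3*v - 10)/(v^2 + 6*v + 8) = (v - 5)/(v + 4)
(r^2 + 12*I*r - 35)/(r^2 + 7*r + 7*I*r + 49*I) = (r + 5*I)/(r + 7)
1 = 1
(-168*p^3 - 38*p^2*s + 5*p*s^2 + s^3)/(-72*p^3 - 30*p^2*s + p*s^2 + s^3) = (7*p + s)/(3*p + s)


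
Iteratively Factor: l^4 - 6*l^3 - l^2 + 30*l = (l - 3)*(l^3 - 3*l^2 - 10*l) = (l - 3)*(l + 2)*(l^2 - 5*l) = (l - 5)*(l - 3)*(l + 2)*(l)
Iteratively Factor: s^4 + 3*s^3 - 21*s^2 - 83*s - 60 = (s - 5)*(s^3 + 8*s^2 + 19*s + 12) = (s - 5)*(s + 1)*(s^2 + 7*s + 12) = (s - 5)*(s + 1)*(s + 4)*(s + 3)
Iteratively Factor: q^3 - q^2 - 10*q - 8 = (q + 2)*(q^2 - 3*q - 4) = (q + 1)*(q + 2)*(q - 4)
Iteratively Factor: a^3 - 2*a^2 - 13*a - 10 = (a + 2)*(a^2 - 4*a - 5) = (a + 1)*(a + 2)*(a - 5)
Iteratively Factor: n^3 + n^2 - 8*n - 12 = (n + 2)*(n^2 - n - 6) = (n + 2)^2*(n - 3)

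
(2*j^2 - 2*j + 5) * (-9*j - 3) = -18*j^3 + 12*j^2 - 39*j - 15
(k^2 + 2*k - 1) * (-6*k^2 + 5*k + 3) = -6*k^4 - 7*k^3 + 19*k^2 + k - 3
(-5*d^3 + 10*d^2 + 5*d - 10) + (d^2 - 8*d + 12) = -5*d^3 + 11*d^2 - 3*d + 2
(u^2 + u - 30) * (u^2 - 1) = u^4 + u^3 - 31*u^2 - u + 30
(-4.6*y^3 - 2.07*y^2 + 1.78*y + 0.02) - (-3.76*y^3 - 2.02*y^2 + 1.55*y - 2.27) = -0.84*y^3 - 0.0499999999999998*y^2 + 0.23*y + 2.29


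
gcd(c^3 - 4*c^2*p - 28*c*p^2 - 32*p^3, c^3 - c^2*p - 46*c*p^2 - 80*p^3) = -c^2 + 6*c*p + 16*p^2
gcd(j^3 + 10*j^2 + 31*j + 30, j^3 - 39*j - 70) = j^2 + 7*j + 10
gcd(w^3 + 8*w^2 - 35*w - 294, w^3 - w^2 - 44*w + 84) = w^2 + w - 42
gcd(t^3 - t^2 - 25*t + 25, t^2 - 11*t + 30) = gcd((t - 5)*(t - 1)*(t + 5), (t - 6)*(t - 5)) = t - 5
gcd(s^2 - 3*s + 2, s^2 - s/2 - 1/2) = s - 1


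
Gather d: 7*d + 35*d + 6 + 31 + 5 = 42*d + 42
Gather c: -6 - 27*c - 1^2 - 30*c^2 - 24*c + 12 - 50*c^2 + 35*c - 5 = -80*c^2 - 16*c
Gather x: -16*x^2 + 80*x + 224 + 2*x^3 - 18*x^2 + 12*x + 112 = 2*x^3 - 34*x^2 + 92*x + 336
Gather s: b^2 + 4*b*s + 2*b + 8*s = b^2 + 2*b + s*(4*b + 8)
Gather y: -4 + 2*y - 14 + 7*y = 9*y - 18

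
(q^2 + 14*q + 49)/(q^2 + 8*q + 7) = (q + 7)/(q + 1)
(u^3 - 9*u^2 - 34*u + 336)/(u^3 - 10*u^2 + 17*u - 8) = (u^2 - u - 42)/(u^2 - 2*u + 1)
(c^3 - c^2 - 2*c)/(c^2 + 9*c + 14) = c*(c^2 - c - 2)/(c^2 + 9*c + 14)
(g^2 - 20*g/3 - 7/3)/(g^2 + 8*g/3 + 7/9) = 3*(g - 7)/(3*g + 7)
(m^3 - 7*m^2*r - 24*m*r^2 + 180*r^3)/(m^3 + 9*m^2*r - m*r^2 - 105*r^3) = (-m^2 + 12*m*r - 36*r^2)/(-m^2 - 4*m*r + 21*r^2)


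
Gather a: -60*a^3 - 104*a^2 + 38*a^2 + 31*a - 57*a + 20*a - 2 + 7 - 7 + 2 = -60*a^3 - 66*a^2 - 6*a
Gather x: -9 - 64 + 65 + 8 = 0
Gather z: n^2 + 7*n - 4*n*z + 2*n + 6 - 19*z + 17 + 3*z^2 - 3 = n^2 + 9*n + 3*z^2 + z*(-4*n - 19) + 20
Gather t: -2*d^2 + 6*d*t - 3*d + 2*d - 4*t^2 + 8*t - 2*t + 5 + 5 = -2*d^2 - d - 4*t^2 + t*(6*d + 6) + 10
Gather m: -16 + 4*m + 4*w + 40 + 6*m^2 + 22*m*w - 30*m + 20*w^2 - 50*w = 6*m^2 + m*(22*w - 26) + 20*w^2 - 46*w + 24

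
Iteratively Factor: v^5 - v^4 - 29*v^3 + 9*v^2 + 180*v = (v)*(v^4 - v^3 - 29*v^2 + 9*v + 180) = v*(v - 5)*(v^3 + 4*v^2 - 9*v - 36) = v*(v - 5)*(v - 3)*(v^2 + 7*v + 12) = v*(v - 5)*(v - 3)*(v + 3)*(v + 4)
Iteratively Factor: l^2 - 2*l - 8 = (l - 4)*(l + 2)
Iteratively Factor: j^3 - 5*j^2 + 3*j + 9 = (j + 1)*(j^2 - 6*j + 9) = (j - 3)*(j + 1)*(j - 3)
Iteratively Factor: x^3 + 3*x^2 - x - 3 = (x + 1)*(x^2 + 2*x - 3) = (x + 1)*(x + 3)*(x - 1)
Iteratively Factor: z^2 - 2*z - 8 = (z + 2)*(z - 4)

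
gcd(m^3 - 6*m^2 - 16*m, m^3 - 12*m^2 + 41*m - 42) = 1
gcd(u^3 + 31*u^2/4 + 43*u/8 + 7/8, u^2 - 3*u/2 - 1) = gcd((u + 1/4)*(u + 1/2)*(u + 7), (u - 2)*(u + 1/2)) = u + 1/2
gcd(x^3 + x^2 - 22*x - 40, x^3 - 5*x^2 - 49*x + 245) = x - 5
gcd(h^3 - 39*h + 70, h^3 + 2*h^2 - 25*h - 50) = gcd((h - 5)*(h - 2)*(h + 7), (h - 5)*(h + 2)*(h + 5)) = h - 5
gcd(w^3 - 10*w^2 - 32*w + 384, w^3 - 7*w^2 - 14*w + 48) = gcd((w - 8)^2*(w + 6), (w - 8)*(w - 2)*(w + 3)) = w - 8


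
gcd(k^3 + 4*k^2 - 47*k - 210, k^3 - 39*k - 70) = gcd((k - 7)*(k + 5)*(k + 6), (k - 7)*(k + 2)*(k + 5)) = k^2 - 2*k - 35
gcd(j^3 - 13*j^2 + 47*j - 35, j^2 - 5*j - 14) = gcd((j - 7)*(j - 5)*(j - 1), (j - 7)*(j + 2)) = j - 7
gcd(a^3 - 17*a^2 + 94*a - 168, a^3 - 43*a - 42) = a - 7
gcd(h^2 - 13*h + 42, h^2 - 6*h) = h - 6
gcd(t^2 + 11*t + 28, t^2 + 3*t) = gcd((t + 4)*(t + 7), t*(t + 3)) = 1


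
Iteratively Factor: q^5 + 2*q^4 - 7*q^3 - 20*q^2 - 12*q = (q + 1)*(q^4 + q^3 - 8*q^2 - 12*q) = (q - 3)*(q + 1)*(q^3 + 4*q^2 + 4*q) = (q - 3)*(q + 1)*(q + 2)*(q^2 + 2*q) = q*(q - 3)*(q + 1)*(q + 2)*(q + 2)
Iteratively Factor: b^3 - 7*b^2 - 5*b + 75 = (b - 5)*(b^2 - 2*b - 15) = (b - 5)^2*(b + 3)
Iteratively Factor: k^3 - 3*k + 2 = (k + 2)*(k^2 - 2*k + 1) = (k - 1)*(k + 2)*(k - 1)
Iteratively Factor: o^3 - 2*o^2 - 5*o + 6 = (o + 2)*(o^2 - 4*o + 3) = (o - 1)*(o + 2)*(o - 3)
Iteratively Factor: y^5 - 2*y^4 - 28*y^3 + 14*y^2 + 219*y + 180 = (y + 3)*(y^4 - 5*y^3 - 13*y^2 + 53*y + 60) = (y + 3)^2*(y^3 - 8*y^2 + 11*y + 20) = (y - 4)*(y + 3)^2*(y^2 - 4*y - 5) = (y - 4)*(y + 1)*(y + 3)^2*(y - 5)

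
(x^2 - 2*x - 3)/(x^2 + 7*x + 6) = (x - 3)/(x + 6)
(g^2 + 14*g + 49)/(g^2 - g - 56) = (g + 7)/(g - 8)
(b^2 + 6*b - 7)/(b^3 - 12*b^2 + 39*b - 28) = (b + 7)/(b^2 - 11*b + 28)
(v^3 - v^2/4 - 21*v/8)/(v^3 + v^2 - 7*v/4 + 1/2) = v*(8*v^2 - 2*v - 21)/(2*(4*v^3 + 4*v^2 - 7*v + 2))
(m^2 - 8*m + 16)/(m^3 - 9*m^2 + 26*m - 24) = (m - 4)/(m^2 - 5*m + 6)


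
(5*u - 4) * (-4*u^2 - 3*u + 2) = -20*u^3 + u^2 + 22*u - 8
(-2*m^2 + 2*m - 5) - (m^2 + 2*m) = -3*m^2 - 5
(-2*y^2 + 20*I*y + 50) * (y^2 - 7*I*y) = -2*y^4 + 34*I*y^3 + 190*y^2 - 350*I*y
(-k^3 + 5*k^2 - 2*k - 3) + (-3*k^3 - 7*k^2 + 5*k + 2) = -4*k^3 - 2*k^2 + 3*k - 1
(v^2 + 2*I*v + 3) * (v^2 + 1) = v^4 + 2*I*v^3 + 4*v^2 + 2*I*v + 3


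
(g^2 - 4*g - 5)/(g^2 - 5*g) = (g + 1)/g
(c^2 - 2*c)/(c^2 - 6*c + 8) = c/(c - 4)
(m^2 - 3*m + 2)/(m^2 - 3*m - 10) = (-m^2 + 3*m - 2)/(-m^2 + 3*m + 10)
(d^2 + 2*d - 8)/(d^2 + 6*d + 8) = (d - 2)/(d + 2)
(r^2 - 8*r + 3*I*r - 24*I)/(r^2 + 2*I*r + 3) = (r - 8)/(r - I)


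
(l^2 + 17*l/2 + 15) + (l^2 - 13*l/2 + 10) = 2*l^2 + 2*l + 25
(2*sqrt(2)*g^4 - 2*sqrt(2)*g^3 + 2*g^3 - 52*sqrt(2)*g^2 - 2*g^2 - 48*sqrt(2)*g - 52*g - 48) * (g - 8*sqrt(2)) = 2*sqrt(2)*g^5 - 30*g^4 - 2*sqrt(2)*g^4 - 68*sqrt(2)*g^3 + 30*g^3 - 32*sqrt(2)*g^2 + 780*g^2 + 416*sqrt(2)*g + 720*g + 384*sqrt(2)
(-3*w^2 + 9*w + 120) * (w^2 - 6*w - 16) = -3*w^4 + 27*w^3 + 114*w^2 - 864*w - 1920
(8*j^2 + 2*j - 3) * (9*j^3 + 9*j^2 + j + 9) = 72*j^5 + 90*j^4 - j^3 + 47*j^2 + 15*j - 27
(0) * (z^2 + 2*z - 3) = 0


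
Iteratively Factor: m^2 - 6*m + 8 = (m - 2)*(m - 4)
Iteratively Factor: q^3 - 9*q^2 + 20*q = (q - 4)*(q^2 - 5*q) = (q - 5)*(q - 4)*(q)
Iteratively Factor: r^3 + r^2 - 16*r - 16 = (r + 4)*(r^2 - 3*r - 4) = (r - 4)*(r + 4)*(r + 1)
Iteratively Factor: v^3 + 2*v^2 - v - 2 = (v + 1)*(v^2 + v - 2) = (v + 1)*(v + 2)*(v - 1)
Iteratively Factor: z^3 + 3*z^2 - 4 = (z - 1)*(z^2 + 4*z + 4) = (z - 1)*(z + 2)*(z + 2)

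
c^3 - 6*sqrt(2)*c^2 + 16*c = c*(c - 4*sqrt(2))*(c - 2*sqrt(2))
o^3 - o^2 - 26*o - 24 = (o - 6)*(o + 1)*(o + 4)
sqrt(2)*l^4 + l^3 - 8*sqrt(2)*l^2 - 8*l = l*(l - 2*sqrt(2))*(l + 2*sqrt(2))*(sqrt(2)*l + 1)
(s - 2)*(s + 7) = s^2 + 5*s - 14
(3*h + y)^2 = 9*h^2 + 6*h*y + y^2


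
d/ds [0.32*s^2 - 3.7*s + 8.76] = 0.64*s - 3.7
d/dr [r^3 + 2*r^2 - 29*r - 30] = 3*r^2 + 4*r - 29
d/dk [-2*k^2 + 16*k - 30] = 16 - 4*k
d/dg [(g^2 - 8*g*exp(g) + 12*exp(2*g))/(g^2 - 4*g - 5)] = 2*(-(g - 2)*(g^2 - 8*g*exp(g) + 12*exp(2*g)) + (-g^2 + 4*g + 5)*(4*g*exp(g) - g - 12*exp(2*g) + 4*exp(g)))/(-g^2 + 4*g + 5)^2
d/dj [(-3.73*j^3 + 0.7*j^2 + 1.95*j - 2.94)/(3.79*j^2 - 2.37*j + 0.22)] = (-14.1367*j^4 + 17.6802*j^3 - 11.5113*j^2 + 22.5932*j - 6.5388)/(14.3641*j^4 - 17.9646*j^3 + 7.2845*j^2 - 1.0428*j + 0.0484)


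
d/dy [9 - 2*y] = -2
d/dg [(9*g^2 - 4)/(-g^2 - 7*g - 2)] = (-63*g^2 - 44*g - 28)/(g^4 + 14*g^3 + 53*g^2 + 28*g + 4)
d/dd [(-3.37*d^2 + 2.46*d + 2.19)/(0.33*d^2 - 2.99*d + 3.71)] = (9.2645*d^2 - 26.4508*d + 15.6747)/(0.1089*d^4 - 1.9734*d^3 + 11.3887*d^2 - 22.1858*d + 13.7641)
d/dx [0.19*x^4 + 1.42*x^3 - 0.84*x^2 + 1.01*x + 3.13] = 0.76*x^3 + 4.26*x^2 - 1.68*x + 1.01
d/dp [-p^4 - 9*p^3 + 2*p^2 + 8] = p*(-4*p^2 - 27*p + 4)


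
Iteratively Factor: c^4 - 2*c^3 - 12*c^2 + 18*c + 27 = (c - 3)*(c^3 + c^2 - 9*c - 9) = (c - 3)*(c + 3)*(c^2 - 2*c - 3) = (c - 3)*(c + 1)*(c + 3)*(c - 3)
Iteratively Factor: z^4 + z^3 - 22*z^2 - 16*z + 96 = (z + 4)*(z^3 - 3*z^2 - 10*z + 24) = (z + 3)*(z + 4)*(z^2 - 6*z + 8) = (z - 4)*(z + 3)*(z + 4)*(z - 2)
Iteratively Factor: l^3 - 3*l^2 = (l)*(l^2 - 3*l) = l*(l - 3)*(l)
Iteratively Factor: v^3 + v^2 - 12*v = (v + 4)*(v^2 - 3*v) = v*(v + 4)*(v - 3)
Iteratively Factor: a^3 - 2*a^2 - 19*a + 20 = (a - 1)*(a^2 - a - 20) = (a - 5)*(a - 1)*(a + 4)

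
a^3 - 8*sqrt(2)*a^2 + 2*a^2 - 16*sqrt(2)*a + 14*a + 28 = (a + 2)*(a - 7*sqrt(2))*(a - sqrt(2))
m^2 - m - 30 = (m - 6)*(m + 5)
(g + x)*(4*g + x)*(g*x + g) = 4*g^3*x + 4*g^3 + 5*g^2*x^2 + 5*g^2*x + g*x^3 + g*x^2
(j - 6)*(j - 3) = j^2 - 9*j + 18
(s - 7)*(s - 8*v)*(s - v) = s^3 - 9*s^2*v - 7*s^2 + 8*s*v^2 + 63*s*v - 56*v^2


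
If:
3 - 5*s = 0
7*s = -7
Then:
No Solution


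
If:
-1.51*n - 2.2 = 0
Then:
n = -1.46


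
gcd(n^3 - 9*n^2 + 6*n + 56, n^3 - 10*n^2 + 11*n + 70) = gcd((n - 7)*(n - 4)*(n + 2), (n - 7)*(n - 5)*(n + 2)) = n^2 - 5*n - 14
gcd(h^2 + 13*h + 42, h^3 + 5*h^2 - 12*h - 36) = h + 6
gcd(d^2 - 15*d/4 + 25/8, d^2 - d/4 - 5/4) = d - 5/4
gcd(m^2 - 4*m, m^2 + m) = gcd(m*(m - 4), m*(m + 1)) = m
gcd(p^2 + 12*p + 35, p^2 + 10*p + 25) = p + 5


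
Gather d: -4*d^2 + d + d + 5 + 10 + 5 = -4*d^2 + 2*d + 20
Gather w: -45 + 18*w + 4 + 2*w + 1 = 20*w - 40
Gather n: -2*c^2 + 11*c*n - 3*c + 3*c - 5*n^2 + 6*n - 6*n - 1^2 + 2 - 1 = -2*c^2 + 11*c*n - 5*n^2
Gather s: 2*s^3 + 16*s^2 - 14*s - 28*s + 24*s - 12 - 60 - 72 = 2*s^3 + 16*s^2 - 18*s - 144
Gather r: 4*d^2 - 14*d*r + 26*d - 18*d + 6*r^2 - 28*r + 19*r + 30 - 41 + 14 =4*d^2 + 8*d + 6*r^2 + r*(-14*d - 9) + 3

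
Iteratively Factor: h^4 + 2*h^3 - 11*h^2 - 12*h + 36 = (h - 2)*(h^3 + 4*h^2 - 3*h - 18) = (h - 2)*(h + 3)*(h^2 + h - 6) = (h - 2)^2*(h + 3)*(h + 3)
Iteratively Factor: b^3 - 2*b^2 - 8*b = (b)*(b^2 - 2*b - 8) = b*(b + 2)*(b - 4)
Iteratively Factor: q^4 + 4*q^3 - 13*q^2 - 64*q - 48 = (q - 4)*(q^3 + 8*q^2 + 19*q + 12) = (q - 4)*(q + 3)*(q^2 + 5*q + 4) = (q - 4)*(q + 1)*(q + 3)*(q + 4)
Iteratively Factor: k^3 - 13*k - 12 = (k + 1)*(k^2 - k - 12) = (k - 4)*(k + 1)*(k + 3)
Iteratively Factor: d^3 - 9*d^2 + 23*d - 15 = (d - 3)*(d^2 - 6*d + 5) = (d - 3)*(d - 1)*(d - 5)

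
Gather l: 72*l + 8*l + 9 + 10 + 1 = 80*l + 20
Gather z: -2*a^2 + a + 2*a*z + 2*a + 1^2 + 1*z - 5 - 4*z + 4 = -2*a^2 + 3*a + z*(2*a - 3)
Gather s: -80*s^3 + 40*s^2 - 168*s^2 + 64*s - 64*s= -80*s^3 - 128*s^2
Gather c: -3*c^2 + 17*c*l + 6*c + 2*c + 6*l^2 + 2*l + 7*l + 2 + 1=-3*c^2 + c*(17*l + 8) + 6*l^2 + 9*l + 3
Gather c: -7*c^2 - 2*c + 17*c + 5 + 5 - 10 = -7*c^2 + 15*c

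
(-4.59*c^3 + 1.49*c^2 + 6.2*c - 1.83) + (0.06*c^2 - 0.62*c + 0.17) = -4.59*c^3 + 1.55*c^2 + 5.58*c - 1.66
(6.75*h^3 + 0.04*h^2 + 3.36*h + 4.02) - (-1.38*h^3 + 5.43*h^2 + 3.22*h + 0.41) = 8.13*h^3 - 5.39*h^2 + 0.14*h + 3.61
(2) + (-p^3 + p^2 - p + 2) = -p^3 + p^2 - p + 4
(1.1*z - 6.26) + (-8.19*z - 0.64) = -7.09*z - 6.9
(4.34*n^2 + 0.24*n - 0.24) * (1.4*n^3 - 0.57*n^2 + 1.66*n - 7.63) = 6.076*n^5 - 2.1378*n^4 + 6.7316*n^3 - 32.579*n^2 - 2.2296*n + 1.8312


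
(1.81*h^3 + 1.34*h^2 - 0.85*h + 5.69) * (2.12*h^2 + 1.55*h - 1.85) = 3.8372*h^5 + 5.6463*h^4 - 3.0735*h^3 + 8.2663*h^2 + 10.392*h - 10.5265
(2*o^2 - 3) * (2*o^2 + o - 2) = 4*o^4 + 2*o^3 - 10*o^2 - 3*o + 6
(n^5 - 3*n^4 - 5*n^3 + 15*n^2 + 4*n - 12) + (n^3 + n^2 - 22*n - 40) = n^5 - 3*n^4 - 4*n^3 + 16*n^2 - 18*n - 52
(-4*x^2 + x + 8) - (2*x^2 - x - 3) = -6*x^2 + 2*x + 11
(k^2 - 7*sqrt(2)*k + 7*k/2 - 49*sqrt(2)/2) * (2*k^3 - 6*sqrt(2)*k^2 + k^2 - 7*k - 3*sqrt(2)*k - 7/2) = 2*k^5 - 20*sqrt(2)*k^4 + 8*k^4 - 80*sqrt(2)*k^3 + 161*k^3/2 + 14*sqrt(2)*k^2 + 308*k^2 + 539*k/4 + 196*sqrt(2)*k + 343*sqrt(2)/4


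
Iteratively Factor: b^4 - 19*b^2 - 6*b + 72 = (b - 4)*(b^3 + 4*b^2 - 3*b - 18) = (b - 4)*(b + 3)*(b^2 + b - 6) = (b - 4)*(b + 3)^2*(b - 2)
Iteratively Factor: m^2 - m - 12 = (m + 3)*(m - 4)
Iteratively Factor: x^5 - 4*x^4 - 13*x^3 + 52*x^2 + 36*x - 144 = (x - 4)*(x^4 - 13*x^2 + 36) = (x - 4)*(x - 2)*(x^3 + 2*x^2 - 9*x - 18) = (x - 4)*(x - 2)*(x + 3)*(x^2 - x - 6) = (x - 4)*(x - 3)*(x - 2)*(x + 3)*(x + 2)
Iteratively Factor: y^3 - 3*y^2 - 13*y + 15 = (y - 1)*(y^2 - 2*y - 15) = (y - 1)*(y + 3)*(y - 5)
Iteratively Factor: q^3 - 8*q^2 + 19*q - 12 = (q - 1)*(q^2 - 7*q + 12) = (q - 3)*(q - 1)*(q - 4)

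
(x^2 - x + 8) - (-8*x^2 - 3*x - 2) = 9*x^2 + 2*x + 10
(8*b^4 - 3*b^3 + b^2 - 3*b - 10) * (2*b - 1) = 16*b^5 - 14*b^4 + 5*b^3 - 7*b^2 - 17*b + 10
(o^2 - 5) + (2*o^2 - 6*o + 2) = 3*o^2 - 6*o - 3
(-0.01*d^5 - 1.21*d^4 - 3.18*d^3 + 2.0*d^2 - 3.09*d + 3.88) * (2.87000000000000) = -0.0287*d^5 - 3.4727*d^4 - 9.1266*d^3 + 5.74*d^2 - 8.8683*d + 11.1356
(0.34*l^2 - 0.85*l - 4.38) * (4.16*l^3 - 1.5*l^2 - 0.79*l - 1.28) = 1.4144*l^5 - 4.046*l^4 - 17.2144*l^3 + 6.8063*l^2 + 4.5482*l + 5.6064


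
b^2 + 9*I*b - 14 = (b + 2*I)*(b + 7*I)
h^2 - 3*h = h*(h - 3)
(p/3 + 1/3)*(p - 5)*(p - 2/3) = p^3/3 - 14*p^2/9 - 7*p/9 + 10/9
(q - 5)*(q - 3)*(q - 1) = q^3 - 9*q^2 + 23*q - 15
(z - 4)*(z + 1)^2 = z^3 - 2*z^2 - 7*z - 4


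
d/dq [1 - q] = -1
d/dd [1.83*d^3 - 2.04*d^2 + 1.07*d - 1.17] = 5.49*d^2 - 4.08*d + 1.07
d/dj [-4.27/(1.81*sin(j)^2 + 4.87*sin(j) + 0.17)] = (15.4574*sin(j) + 20.7949)*cos(j)/(1.81*sin(j)^2 + 4.87*sin(j) + 0.17)^2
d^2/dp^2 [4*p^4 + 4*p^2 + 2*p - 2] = 48*p^2 + 8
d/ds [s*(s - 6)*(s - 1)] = 3*s^2 - 14*s + 6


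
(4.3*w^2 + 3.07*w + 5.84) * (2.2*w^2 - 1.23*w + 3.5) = 9.46*w^4 + 1.465*w^3 + 24.1219*w^2 + 3.5618*w + 20.44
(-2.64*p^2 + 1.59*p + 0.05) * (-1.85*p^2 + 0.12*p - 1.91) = 4.884*p^4 - 3.2583*p^3 + 5.1407*p^2 - 3.0309*p - 0.0955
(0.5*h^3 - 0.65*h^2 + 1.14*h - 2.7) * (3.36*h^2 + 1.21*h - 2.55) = 1.68*h^5 - 1.579*h^4 + 1.7689*h^3 - 6.0351*h^2 - 6.174*h + 6.885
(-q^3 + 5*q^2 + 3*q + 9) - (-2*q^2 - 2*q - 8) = -q^3 + 7*q^2 + 5*q + 17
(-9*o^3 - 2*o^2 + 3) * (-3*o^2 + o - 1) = 27*o^5 - 3*o^4 + 7*o^3 - 7*o^2 + 3*o - 3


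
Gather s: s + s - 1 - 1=2*s - 2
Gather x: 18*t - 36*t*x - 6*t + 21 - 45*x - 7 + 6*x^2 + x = 12*t + 6*x^2 + x*(-36*t - 44) + 14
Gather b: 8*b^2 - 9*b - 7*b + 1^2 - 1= 8*b^2 - 16*b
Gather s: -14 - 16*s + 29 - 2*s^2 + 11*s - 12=-2*s^2 - 5*s + 3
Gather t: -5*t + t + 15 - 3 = 12 - 4*t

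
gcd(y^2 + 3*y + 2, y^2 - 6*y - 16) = y + 2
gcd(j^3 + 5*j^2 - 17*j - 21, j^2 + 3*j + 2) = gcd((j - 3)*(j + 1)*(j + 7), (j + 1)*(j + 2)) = j + 1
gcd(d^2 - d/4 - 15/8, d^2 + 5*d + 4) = 1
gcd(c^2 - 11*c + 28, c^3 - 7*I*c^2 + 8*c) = 1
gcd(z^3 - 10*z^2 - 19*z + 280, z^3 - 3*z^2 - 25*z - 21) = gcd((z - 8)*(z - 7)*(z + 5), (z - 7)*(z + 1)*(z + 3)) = z - 7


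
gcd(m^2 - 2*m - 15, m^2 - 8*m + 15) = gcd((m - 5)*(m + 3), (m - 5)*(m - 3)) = m - 5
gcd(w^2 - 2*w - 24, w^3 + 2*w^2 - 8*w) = w + 4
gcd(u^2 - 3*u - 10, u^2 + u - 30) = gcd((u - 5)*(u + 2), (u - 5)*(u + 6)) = u - 5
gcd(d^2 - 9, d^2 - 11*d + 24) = d - 3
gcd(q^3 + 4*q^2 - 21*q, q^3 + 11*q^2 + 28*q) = q^2 + 7*q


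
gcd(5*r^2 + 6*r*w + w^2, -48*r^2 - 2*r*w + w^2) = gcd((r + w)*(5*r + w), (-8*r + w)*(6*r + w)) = 1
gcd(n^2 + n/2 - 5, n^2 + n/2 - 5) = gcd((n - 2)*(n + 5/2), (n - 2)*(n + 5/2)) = n^2 + n/2 - 5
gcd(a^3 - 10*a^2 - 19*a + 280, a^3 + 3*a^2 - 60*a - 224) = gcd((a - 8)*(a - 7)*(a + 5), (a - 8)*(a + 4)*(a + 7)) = a - 8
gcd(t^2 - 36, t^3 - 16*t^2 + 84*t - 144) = t - 6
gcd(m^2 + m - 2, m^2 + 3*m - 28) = 1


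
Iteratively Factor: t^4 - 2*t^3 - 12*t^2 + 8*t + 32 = (t + 2)*(t^3 - 4*t^2 - 4*t + 16) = (t - 4)*(t + 2)*(t^2 - 4) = (t - 4)*(t - 2)*(t + 2)*(t + 2)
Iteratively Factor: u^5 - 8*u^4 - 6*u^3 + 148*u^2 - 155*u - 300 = (u - 5)*(u^4 - 3*u^3 - 21*u^2 + 43*u + 60) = (u - 5)^2*(u^3 + 2*u^2 - 11*u - 12) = (u - 5)^2*(u - 3)*(u^2 + 5*u + 4) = (u - 5)^2*(u - 3)*(u + 1)*(u + 4)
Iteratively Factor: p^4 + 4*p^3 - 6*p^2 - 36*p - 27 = (p - 3)*(p^3 + 7*p^2 + 15*p + 9) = (p - 3)*(p + 1)*(p^2 + 6*p + 9) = (p - 3)*(p + 1)*(p + 3)*(p + 3)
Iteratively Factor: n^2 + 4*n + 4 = (n + 2)*(n + 2)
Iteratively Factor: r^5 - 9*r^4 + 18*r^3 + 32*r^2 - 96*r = (r)*(r^4 - 9*r^3 + 18*r^2 + 32*r - 96) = r*(r - 4)*(r^3 - 5*r^2 - 2*r + 24) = r*(r - 4)^2*(r^2 - r - 6) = r*(r - 4)^2*(r - 3)*(r + 2)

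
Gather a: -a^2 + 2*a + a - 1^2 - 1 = -a^2 + 3*a - 2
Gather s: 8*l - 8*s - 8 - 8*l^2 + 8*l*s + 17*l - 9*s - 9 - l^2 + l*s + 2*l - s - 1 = -9*l^2 + 27*l + s*(9*l - 18) - 18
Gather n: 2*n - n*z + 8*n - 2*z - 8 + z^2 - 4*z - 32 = n*(10 - z) + z^2 - 6*z - 40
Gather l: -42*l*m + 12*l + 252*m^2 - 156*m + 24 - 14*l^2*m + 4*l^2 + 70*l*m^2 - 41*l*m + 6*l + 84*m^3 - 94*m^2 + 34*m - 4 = l^2*(4 - 14*m) + l*(70*m^2 - 83*m + 18) + 84*m^3 + 158*m^2 - 122*m + 20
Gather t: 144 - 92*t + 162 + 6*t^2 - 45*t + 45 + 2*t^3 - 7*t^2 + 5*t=2*t^3 - t^2 - 132*t + 351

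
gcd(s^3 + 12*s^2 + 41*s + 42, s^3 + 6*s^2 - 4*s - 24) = s + 2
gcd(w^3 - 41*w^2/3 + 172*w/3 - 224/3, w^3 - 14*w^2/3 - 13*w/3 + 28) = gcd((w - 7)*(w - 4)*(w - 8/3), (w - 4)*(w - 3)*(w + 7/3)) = w - 4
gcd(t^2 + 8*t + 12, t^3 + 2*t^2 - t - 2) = t + 2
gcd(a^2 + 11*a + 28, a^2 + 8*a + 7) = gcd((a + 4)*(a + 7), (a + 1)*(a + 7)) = a + 7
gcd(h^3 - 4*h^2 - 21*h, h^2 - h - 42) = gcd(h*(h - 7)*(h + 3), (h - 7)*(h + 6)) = h - 7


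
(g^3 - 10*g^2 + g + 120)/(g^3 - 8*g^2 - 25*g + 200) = (g + 3)/(g + 5)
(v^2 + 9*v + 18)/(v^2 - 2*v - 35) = (v^2 + 9*v + 18)/(v^2 - 2*v - 35)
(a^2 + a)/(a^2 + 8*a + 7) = a/(a + 7)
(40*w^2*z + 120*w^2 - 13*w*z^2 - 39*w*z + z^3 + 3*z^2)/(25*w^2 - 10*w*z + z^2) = (-8*w*z - 24*w + z^2 + 3*z)/(-5*w + z)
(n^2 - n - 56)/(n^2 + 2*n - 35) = (n - 8)/(n - 5)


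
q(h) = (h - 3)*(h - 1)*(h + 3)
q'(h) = (h - 3)*(h - 1) + (h - 3)*(h + 3) + (h - 1)*(h + 3)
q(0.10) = 8.09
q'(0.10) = -9.17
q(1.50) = -3.38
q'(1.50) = -5.25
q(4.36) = 33.63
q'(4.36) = 39.31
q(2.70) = -2.91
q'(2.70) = 7.47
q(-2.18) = 13.51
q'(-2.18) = 9.62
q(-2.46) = 10.20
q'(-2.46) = 14.07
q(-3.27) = -7.23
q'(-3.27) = 29.62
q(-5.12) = -105.35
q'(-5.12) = 79.88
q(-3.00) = 0.00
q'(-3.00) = 24.00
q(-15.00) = -3456.00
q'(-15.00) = 696.00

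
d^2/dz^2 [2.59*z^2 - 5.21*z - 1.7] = 5.18000000000000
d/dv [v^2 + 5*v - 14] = 2*v + 5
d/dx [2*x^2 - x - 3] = 4*x - 1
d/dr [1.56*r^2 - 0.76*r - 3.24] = 3.12*r - 0.76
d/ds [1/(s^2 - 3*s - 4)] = (3 - 2*s)/(-s^2 + 3*s + 4)^2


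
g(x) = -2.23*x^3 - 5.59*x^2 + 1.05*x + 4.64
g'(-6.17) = -184.65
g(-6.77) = 433.27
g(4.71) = -347.43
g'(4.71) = -200.02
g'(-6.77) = -229.88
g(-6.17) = 309.15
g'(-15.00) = -1336.50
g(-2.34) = 0.15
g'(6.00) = -306.87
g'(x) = -6.69*x^2 - 11.18*x + 1.05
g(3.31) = -134.00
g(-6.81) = 442.53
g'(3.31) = -109.25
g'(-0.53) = 5.10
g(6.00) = -671.98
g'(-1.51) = 2.68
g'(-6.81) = -233.07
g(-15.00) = 6257.39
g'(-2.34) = -9.42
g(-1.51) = -2.01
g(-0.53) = 2.85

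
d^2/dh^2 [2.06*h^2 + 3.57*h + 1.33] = 4.12000000000000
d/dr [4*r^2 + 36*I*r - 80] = 8*r + 36*I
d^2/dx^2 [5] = 0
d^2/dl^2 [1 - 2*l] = 0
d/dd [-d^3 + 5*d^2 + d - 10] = -3*d^2 + 10*d + 1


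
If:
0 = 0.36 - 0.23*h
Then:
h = 1.57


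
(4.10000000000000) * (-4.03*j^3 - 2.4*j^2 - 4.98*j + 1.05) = -16.523*j^3 - 9.84*j^2 - 20.418*j + 4.305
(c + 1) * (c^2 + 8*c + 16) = c^3 + 9*c^2 + 24*c + 16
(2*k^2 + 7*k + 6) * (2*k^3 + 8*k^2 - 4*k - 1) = 4*k^5 + 30*k^4 + 60*k^3 + 18*k^2 - 31*k - 6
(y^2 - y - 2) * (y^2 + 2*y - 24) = y^4 + y^3 - 28*y^2 + 20*y + 48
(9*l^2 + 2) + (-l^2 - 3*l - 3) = 8*l^2 - 3*l - 1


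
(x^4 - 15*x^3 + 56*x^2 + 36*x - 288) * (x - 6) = x^5 - 21*x^4 + 146*x^3 - 300*x^2 - 504*x + 1728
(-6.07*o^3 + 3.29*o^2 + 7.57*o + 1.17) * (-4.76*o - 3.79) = 28.8932*o^4 + 7.3449*o^3 - 48.5023*o^2 - 34.2595*o - 4.4343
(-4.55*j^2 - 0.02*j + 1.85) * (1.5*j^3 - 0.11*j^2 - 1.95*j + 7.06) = -6.825*j^5 + 0.4705*j^4 + 11.6497*j^3 - 32.2875*j^2 - 3.7487*j + 13.061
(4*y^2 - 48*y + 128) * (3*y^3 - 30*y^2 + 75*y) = 12*y^5 - 264*y^4 + 2124*y^3 - 7440*y^2 + 9600*y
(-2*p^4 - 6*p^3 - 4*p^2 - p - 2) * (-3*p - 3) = 6*p^5 + 24*p^4 + 30*p^3 + 15*p^2 + 9*p + 6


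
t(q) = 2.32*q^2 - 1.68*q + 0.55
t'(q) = 4.64*q - 1.68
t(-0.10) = 0.74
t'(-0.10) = -2.14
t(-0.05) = 0.64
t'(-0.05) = -1.91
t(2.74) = 13.36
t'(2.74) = 11.03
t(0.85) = 0.80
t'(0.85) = 2.26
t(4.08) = 32.32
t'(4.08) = 17.25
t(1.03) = 1.28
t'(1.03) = 3.10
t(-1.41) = 7.53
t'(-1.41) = -8.22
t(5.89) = 71.14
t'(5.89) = 25.65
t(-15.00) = 547.75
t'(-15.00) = -71.28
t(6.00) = 73.99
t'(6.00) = 26.16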